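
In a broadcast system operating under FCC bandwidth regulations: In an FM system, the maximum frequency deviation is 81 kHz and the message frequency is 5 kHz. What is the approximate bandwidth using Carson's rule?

Carson's rule: BW = 2*(delta_f + f_m)
= 2*(81 + 5) kHz = 172 kHz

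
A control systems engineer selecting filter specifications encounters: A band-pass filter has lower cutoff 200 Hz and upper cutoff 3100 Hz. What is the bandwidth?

Bandwidth = f_high - f_low
= 3100 Hz - 200 Hz = 2900 Hz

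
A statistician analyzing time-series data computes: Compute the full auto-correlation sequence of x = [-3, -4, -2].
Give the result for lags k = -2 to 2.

r_xx[k] = sum_m x[m]*x[m+k], indexed from 0, for k = -2 to 2:
  r_xx[-2] = x[2]*x[0] = 6
  r_xx[-1] = x[1]*x[0] + x[2]*x[1] = 20
  r_xx[0] = x[0]*x[0] + x[1]*x[1] + x[2]*x[2] = 29
  r_xx[1] = x[0]*x[1] + x[1]*x[2] = 20
  r_xx[2] = x[0]*x[2] = 6
r_xx = [6, 20, 29, 20, 6]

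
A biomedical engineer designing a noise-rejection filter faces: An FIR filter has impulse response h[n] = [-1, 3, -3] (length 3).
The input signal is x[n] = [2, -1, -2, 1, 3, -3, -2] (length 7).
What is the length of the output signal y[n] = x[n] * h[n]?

For linear convolution, the output length is:
len(y) = len(x) + len(h) - 1 = 7 + 3 - 1 = 9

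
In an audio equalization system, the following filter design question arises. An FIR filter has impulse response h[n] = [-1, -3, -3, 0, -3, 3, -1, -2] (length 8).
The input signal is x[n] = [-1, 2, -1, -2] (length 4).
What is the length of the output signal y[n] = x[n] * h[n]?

For linear convolution, the output length is:
len(y) = len(x) + len(h) - 1 = 4 + 8 - 1 = 11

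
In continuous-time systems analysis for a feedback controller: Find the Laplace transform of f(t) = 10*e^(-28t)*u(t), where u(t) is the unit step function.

Standard Laplace transform pair:
e^(-at)*u(t) <-> 1/(s+a)
With a = 28: L{10*e^(-28t)*u(t)} = 10/(s+28), ROC: Re(s) > -28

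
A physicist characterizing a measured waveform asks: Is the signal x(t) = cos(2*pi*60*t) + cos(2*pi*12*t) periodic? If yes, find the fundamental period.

f1 = 60 Hz, f2 = 12 Hz
Period T1 = 1/60, T2 = 1/12
Ratio T1/T2 = 12/60, which is rational.
The signal is periodic with fundamental period T = 1/GCD(60,12) = 1/12 s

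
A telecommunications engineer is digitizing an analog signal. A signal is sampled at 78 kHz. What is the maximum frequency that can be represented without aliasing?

The maximum frequency that can be represented without aliasing
is the Nyquist frequency: f_max = f_s / 2 = 78 kHz / 2 = 39 kHz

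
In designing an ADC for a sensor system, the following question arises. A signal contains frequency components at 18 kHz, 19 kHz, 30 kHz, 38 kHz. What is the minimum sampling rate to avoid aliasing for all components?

The highest frequency component is f_max = 38 kHz.
Nyquist rate = 2 * f_max = 2 * 38 kHz = 76 kHz.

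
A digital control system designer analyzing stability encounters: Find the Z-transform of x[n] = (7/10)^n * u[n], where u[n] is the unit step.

The Z-transform of a^n * u[n] is z/(z-a) for |z| > |a|.
Here a = 7/10, so X(z) = z/(z - (7/10)) = 10z/(10z - 7)
ROC: |z| > 7/10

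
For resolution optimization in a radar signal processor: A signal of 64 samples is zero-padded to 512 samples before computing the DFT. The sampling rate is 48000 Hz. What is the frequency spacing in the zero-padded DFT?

Original DFT: N = 64, resolution = f_s/N = 48000/64 = 750 Hz
Zero-padded DFT: N = 512, resolution = f_s/N = 48000/512 = 375/4 Hz
Zero-padding interpolates the spectrum (finer frequency grid)
but does NOT improve the true spectral resolution (ability to resolve close frequencies).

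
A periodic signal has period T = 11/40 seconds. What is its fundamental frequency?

The fundamental frequency is the reciprocal of the period.
f = 1/T = 1/(11/40) = 40/11 Hz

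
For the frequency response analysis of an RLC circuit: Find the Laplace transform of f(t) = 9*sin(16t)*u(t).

Standard pair: sin(wt)*u(t) <-> w/(s^2+w^2)
With w = 16: L{9*sin(16t)*u(t)} = 144/(s^2+256)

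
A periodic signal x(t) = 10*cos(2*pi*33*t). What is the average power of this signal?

Average power of A*cos(wt) is A^2/2.
P = 10^2 / 2 = 100/2 = 50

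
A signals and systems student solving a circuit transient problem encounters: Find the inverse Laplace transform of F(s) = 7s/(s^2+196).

Standard pair: s/(s^2+w^2) <-> cos(wt)*u(t)
With k=7, w=14: f(t) = 7*cos(14t)*u(t)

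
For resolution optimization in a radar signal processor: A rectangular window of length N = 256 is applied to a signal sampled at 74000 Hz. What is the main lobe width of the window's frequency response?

For a rectangular window of length N,
the main lobe width in frequency is 2*f_s/N.
= 2*74000/256 = 4625/8 Hz
This determines the minimum frequency separation for resolving two sinusoids.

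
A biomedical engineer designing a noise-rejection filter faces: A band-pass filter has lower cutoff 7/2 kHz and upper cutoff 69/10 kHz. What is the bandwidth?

Bandwidth = f_high - f_low
= 69/10 kHz - 7/2 kHz = 17/5 kHz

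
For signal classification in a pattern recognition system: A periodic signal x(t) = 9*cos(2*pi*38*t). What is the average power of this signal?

Average power of A*cos(wt) is A^2/2.
P = 9^2 / 2 = 81/2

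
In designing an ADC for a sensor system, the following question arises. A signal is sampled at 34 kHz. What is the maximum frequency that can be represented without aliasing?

The maximum frequency that can be represented without aliasing
is the Nyquist frequency: f_max = f_s / 2 = 34 kHz / 2 = 17 kHz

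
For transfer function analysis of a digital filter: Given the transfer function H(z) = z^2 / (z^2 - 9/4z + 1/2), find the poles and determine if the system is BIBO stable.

Poles are roots of the denominator: z^2 - 9/4z + 1/2 = 0.
Quadratic formula: z = [-(-9/4) +/- sqrt((-9/4)^2 - 4*(1/2))] / 2
Discriminant = 81/16 - 2 = 49/16; sqrt = 7/4.
z = (9/4 +/- 7/4) / 2 => z = 2 or z = 1/4.
|p1| = 2, |p2| = 1/4.
For BIBO stability, all poles must lie inside the unit circle (|p| < 1).
System is UNSTABLE since at least one |p| >= 1.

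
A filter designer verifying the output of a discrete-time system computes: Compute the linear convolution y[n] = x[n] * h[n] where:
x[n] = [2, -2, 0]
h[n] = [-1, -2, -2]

y[n] = sum_k x[k]*h[n-k]. Output length = len(x) + len(h) - 1 = 3 + 3 - 1 = 5.
y[0] = 2*-1 = -2
y[1] = -2*-1 + 2*-2 = -2
y[2] = 0*-1 + -2*-2 + 2*-2 = 0
y[3] = 0*-2 + -2*-2 = 4
y[4] = 0*-2 = 0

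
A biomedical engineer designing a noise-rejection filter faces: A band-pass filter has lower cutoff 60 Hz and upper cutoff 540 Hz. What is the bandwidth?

Bandwidth = f_high - f_low
= 540 Hz - 60 Hz = 480 Hz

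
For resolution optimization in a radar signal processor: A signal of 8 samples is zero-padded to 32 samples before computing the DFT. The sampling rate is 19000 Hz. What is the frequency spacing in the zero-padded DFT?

Original DFT: N = 8, resolution = f_s/N = 19000/8 = 2375 Hz
Zero-padded DFT: N = 32, resolution = f_s/N = 19000/32 = 2375/4 Hz
Zero-padding interpolates the spectrum (finer frequency grid)
but does NOT improve the true spectral resolution (ability to resolve close frequencies).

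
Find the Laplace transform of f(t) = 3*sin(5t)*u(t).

Standard pair: sin(wt)*u(t) <-> w/(s^2+w^2)
With w = 5: L{3*sin(5t)*u(t)} = 15/(s^2+25)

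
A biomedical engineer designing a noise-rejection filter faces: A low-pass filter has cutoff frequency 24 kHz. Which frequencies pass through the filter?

A low-pass filter passes all frequencies below the cutoff frequency 24 kHz and attenuates higher frequencies.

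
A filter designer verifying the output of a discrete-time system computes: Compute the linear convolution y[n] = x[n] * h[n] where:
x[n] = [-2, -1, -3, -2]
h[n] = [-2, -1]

y[n] = sum_k x[k]*h[n-k]. Output length = len(x) + len(h) - 1 = 4 + 2 - 1 = 5.
y[0] = -2*-2 = 4
y[1] = -1*-2 + -2*-1 = 4
y[2] = -3*-2 + -1*-1 = 7
y[3] = -2*-2 + -3*-1 = 7
y[4] = -2*-1 = 2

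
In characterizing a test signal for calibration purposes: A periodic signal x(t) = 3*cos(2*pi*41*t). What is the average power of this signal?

Average power of A*cos(wt) is A^2/2.
P = 3^2 / 2 = 9/2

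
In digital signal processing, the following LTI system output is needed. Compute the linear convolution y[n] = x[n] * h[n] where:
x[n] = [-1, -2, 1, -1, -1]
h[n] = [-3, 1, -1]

y[n] = sum_k x[k]*h[n-k]. Output length = len(x) + len(h) - 1 = 5 + 3 - 1 = 7.
y[0] = -1*-3 = 3
y[1] = -2*-3 + -1*1 = 5
y[2] = 1*-3 + -2*1 + -1*-1 = -4
y[3] = -1*-3 + 1*1 + -2*-1 = 6
y[4] = -1*-3 + -1*1 + 1*-1 = 1
y[5] = -1*1 + -1*-1 = 0
y[6] = -1*-1 = 1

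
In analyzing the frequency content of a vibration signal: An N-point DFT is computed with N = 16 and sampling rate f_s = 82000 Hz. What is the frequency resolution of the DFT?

DFT frequency resolution = f_s / N
= 82000 / 16 = 5125 Hz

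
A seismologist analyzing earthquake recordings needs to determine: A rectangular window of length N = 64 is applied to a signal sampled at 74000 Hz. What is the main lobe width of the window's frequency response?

For a rectangular window of length N,
the main lobe width in frequency is 2*f_s/N.
= 2*74000/64 = 4625/2 Hz
This determines the minimum frequency separation for resolving two sinusoids.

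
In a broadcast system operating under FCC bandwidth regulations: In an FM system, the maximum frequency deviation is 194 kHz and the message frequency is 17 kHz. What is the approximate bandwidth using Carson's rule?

Carson's rule: BW = 2*(delta_f + f_m)
= 2*(194 + 17) kHz = 422 kHz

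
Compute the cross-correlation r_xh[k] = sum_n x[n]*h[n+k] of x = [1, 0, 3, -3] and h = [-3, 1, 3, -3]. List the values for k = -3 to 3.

Both sequences indexed from 0 and zero outside their support.
Lags with overlap: k = -3 to 3.
  r_xh[-3] = x[3]*h[0] = 9
  r_xh[-2] = x[2]*h[0] + x[3]*h[1] = -12
  r_xh[-1] = x[1]*h[0] + x[2]*h[1] + x[3]*h[2] = -6
  r_xh[0] = x[0]*h[0] + x[1]*h[1] + x[2]*h[2] + x[3]*h[3] = 15
  r_xh[1] = x[0]*h[1] + x[1]*h[2] + x[2]*h[3] = -8
  r_xh[2] = x[0]*h[2] + x[1]*h[3] = 3
  r_xh[3] = x[0]*h[3] = -3
r_xh = [9, -12, -6, 15, -8, 3, -3] (for k = -3, ..., 3)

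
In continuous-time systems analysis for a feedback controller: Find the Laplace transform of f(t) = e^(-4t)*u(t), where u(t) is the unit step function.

Standard Laplace transform pair:
e^(-at)*u(t) <-> 1/(s+a)
With a = 4: L{e^(-4t)*u(t)} = 1/(s+4), ROC: Re(s) > -4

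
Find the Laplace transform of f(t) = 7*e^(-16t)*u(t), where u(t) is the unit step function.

Standard Laplace transform pair:
e^(-at)*u(t) <-> 1/(s+a)
With a = 16: L{7*e^(-16t)*u(t)} = 7/(s+16), ROC: Re(s) > -16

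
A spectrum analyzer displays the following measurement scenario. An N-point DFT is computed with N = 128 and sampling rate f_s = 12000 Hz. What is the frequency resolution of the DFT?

DFT frequency resolution = f_s / N
= 12000 / 128 = 375/4 Hz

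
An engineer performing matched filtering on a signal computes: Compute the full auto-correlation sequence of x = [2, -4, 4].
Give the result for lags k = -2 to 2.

r_xx[k] = sum_m x[m]*x[m+k], indexed from 0, for k = -2 to 2:
  r_xx[-2] = x[2]*x[0] = 8
  r_xx[-1] = x[1]*x[0] + x[2]*x[1] = -24
  r_xx[0] = x[0]*x[0] + x[1]*x[1] + x[2]*x[2] = 36
  r_xx[1] = x[0]*x[1] + x[1]*x[2] = -24
  r_xx[2] = x[0]*x[2] = 8
r_xx = [8, -24, 36, -24, 8]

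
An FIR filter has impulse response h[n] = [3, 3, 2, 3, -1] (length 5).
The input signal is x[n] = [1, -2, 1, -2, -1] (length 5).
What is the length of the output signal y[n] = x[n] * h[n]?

For linear convolution, the output length is:
len(y) = len(x) + len(h) - 1 = 5 + 5 - 1 = 9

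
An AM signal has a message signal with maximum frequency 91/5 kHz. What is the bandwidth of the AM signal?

In AM (double-sideband), the bandwidth is twice the message frequency.
BW = 2 * f_m = 2 * 91/5 kHz = 182/5 kHz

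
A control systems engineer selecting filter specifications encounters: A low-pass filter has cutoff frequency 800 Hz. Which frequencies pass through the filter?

A low-pass filter passes all frequencies below the cutoff frequency 800 Hz and attenuates higher frequencies.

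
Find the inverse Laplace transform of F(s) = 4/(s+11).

Standard pair: k/(s+a) <-> k*e^(-at)*u(t)
With k=4, a=11: f(t) = 4*e^(-11t)*u(t)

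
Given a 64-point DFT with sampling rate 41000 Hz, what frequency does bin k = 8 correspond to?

The frequency of DFT bin k is: f_k = k * f_s / N
f_8 = 8 * 41000 / 64 = 5125 Hz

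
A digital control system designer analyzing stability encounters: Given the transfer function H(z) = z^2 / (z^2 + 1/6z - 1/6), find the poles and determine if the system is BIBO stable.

Poles are roots of the denominator: z^2 + 1/6z - 1/6 = 0.
Quadratic formula: z = [-(1/6) +/- sqrt((1/6)^2 - 4*(-1/6))] / 2
Discriminant = 1/36 + 2/3 = 25/36; sqrt = 5/6.
z = (-1/6 +/- 5/6) / 2 => z = 1/3 or z = -1/2.
|p1| = 1/3, |p2| = 1/2.
For BIBO stability, all poles must lie inside the unit circle (|p| < 1).
System is STABLE since both |p| < 1.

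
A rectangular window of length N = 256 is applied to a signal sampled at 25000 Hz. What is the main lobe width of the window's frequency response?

For a rectangular window of length N,
the main lobe width in frequency is 2*f_s/N.
= 2*25000/256 = 3125/16 Hz
This determines the minimum frequency separation for resolving two sinusoids.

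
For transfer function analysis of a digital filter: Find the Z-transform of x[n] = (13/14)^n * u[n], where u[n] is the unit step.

The Z-transform of a^n * u[n] is z/(z-a) for |z| > |a|.
Here a = 13/14, so X(z) = z/(z - (13/14)) = 14z/(14z - 13)
ROC: |z| > 13/14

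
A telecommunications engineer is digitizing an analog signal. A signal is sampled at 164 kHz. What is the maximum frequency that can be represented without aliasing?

The maximum frequency that can be represented without aliasing
is the Nyquist frequency: f_max = f_s / 2 = 164 kHz / 2 = 82 kHz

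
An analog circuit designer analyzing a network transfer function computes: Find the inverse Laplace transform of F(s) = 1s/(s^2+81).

Standard pair: s/(s^2+w^2) <-> cos(wt)*u(t)
With k=1, w=9: f(t) = cos(9t)*u(t)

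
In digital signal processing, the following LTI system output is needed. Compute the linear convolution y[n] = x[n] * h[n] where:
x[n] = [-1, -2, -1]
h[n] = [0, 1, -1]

y[n] = sum_k x[k]*h[n-k]. Output length = len(x) + len(h) - 1 = 3 + 3 - 1 = 5.
y[0] = -1*0 = 0
y[1] = -2*0 + -1*1 = -1
y[2] = -1*0 + -2*1 + -1*-1 = -1
y[3] = -1*1 + -2*-1 = 1
y[4] = -1*-1 = 1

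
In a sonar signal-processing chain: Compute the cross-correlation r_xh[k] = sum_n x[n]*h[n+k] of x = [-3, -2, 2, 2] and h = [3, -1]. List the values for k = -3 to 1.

Both sequences indexed from 0 and zero outside their support.
Lags with overlap: k = -3 to 1.
  r_xh[-3] = x[3]*h[0] = 6
  r_xh[-2] = x[2]*h[0] + x[3]*h[1] = 4
  r_xh[-1] = x[1]*h[0] + x[2]*h[1] = -8
  r_xh[0] = x[0]*h[0] + x[1]*h[1] = -7
  r_xh[1] = x[0]*h[1] = 3
r_xh = [6, 4, -8, -7, 3] (for k = -3, ..., 1)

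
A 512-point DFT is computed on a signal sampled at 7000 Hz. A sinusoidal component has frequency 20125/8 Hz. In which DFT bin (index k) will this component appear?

DFT frequency resolution = f_s/N = 7000/512 = 875/64 Hz
Bin index k = f_signal / resolution = 20125/8 / 875/64 = 184
The signal frequency 20125/8 Hz falls in DFT bin k = 184.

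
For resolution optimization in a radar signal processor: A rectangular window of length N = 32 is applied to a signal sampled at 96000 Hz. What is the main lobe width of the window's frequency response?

For a rectangular window of length N,
the main lobe width in frequency is 2*f_s/N.
= 2*96000/32 = 6000 Hz
This determines the minimum frequency separation for resolving two sinusoids.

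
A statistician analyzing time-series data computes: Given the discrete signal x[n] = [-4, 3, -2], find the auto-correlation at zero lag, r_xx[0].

The auto-correlation at zero lag r_xx[0] equals the signal energy.
r_xx[0] = sum of x[n]^2 = (-4)^2 + 3^2 + (-2)^2
= 16 + 9 + 4 = 29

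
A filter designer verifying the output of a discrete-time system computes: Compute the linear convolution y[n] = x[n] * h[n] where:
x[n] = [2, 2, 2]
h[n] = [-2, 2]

y[n] = sum_k x[k]*h[n-k]. Output length = len(x) + len(h) - 1 = 3 + 2 - 1 = 4.
y[0] = 2*-2 = -4
y[1] = 2*-2 + 2*2 = 0
y[2] = 2*-2 + 2*2 = 0
y[3] = 2*2 = 4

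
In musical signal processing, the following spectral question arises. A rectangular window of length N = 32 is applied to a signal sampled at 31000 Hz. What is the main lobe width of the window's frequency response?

For a rectangular window of length N,
the main lobe width in frequency is 2*f_s/N.
= 2*31000/32 = 3875/2 Hz
This determines the minimum frequency separation for resolving two sinusoids.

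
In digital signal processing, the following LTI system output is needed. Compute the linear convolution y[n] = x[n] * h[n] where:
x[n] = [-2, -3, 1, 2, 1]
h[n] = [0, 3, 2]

y[n] = sum_k x[k]*h[n-k]. Output length = len(x) + len(h) - 1 = 5 + 3 - 1 = 7.
y[0] = -2*0 = 0
y[1] = -3*0 + -2*3 = -6
y[2] = 1*0 + -3*3 + -2*2 = -13
y[3] = 2*0 + 1*3 + -3*2 = -3
y[4] = 1*0 + 2*3 + 1*2 = 8
y[5] = 1*3 + 2*2 = 7
y[6] = 1*2 = 2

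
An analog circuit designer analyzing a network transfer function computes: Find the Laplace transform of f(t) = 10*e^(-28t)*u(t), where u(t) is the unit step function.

Standard Laplace transform pair:
e^(-at)*u(t) <-> 1/(s+a)
With a = 28: L{10*e^(-28t)*u(t)} = 10/(s+28), ROC: Re(s) > -28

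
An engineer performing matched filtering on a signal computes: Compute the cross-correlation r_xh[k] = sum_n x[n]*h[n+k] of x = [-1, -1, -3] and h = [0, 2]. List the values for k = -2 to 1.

Both sequences indexed from 0 and zero outside their support.
Lags with overlap: k = -2 to 1.
  r_xh[-2] = x[2]*h[0] = 0
  r_xh[-1] = x[1]*h[0] + x[2]*h[1] = -6
  r_xh[0] = x[0]*h[0] + x[1]*h[1] = -2
  r_xh[1] = x[0]*h[1] = -2
r_xh = [0, -6, -2, -2] (for k = -2, ..., 1)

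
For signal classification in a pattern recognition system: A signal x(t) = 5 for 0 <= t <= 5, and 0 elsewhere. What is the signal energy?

Energy = integral of |x(t)|^2 dt over the signal duration
= 5^2 * 5 = 25 * 5 = 125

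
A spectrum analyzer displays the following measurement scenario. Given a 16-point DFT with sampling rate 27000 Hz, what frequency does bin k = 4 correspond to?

The frequency of DFT bin k is: f_k = k * f_s / N
f_4 = 4 * 27000 / 16 = 6750 Hz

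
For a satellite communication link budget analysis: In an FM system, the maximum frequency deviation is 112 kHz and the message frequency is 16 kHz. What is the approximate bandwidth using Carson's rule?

Carson's rule: BW = 2*(delta_f + f_m)
= 2*(112 + 16) kHz = 256 kHz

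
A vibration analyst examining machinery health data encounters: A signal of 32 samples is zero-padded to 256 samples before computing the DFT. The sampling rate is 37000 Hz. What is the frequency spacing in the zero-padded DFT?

Original DFT: N = 32, resolution = f_s/N = 37000/32 = 4625/4 Hz
Zero-padded DFT: N = 256, resolution = f_s/N = 37000/256 = 4625/32 Hz
Zero-padding interpolates the spectrum (finer frequency grid)
but does NOT improve the true spectral resolution (ability to resolve close frequencies).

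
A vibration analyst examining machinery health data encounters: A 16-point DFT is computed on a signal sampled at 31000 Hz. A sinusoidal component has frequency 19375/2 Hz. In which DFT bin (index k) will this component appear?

DFT frequency resolution = f_s/N = 31000/16 = 3875/2 Hz
Bin index k = f_signal / resolution = 19375/2 / 3875/2 = 5
The signal frequency 19375/2 Hz falls in DFT bin k = 5.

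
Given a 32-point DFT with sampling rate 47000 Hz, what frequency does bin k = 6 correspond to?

The frequency of DFT bin k is: f_k = k * f_s / N
f_6 = 6 * 47000 / 32 = 17625/2 Hz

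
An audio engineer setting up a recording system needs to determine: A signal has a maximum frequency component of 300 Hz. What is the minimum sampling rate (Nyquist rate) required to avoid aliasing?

By the Nyquist-Shannon sampling theorem,
the minimum sampling rate (Nyquist rate) must be at least 2 * f_max.
Nyquist rate = 2 * 300 Hz = 600 Hz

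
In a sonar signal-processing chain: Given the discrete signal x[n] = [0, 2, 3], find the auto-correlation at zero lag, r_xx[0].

The auto-correlation at zero lag r_xx[0] equals the signal energy.
r_xx[0] = sum of x[n]^2 = 0^2 + 2^2 + 3^2
= 0 + 4 + 9 = 13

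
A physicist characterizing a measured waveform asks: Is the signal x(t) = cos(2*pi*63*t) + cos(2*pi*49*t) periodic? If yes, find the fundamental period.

f1 = 63 Hz, f2 = 49 Hz
Period T1 = 1/63, T2 = 1/49
Ratio T1/T2 = 49/63, which is rational.
The signal is periodic with fundamental period T = 1/GCD(63,49) = 1/7 s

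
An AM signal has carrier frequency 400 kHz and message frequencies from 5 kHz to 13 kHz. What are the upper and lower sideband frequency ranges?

Upper sideband (USB) = fc + [fm_low, fm_high] = 400 + [5, 13] = [405, 413] kHz
Lower sideband (LSB) = fc - [fm_high, fm_low] = 400 - [13, 5] = [387, 395] kHz
Total occupied spectrum: 387 kHz to 413 kHz (plus carrier at 400 kHz)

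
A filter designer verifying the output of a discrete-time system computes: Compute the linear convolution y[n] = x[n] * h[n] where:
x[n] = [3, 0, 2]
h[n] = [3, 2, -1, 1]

y[n] = sum_k x[k]*h[n-k]. Output length = len(x) + len(h) - 1 = 3 + 4 - 1 = 6.
y[0] = 3*3 = 9
y[1] = 0*3 + 3*2 = 6
y[2] = 2*3 + 0*2 + 3*-1 = 3
y[3] = 2*2 + 0*-1 + 3*1 = 7
y[4] = 2*-1 + 0*1 = -2
y[5] = 2*1 = 2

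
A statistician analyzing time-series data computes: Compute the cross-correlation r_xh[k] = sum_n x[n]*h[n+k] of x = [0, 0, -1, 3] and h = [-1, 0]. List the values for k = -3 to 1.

Both sequences indexed from 0 and zero outside their support.
Lags with overlap: k = -3 to 1.
  r_xh[-3] = x[3]*h[0] = -3
  r_xh[-2] = x[2]*h[0] + x[3]*h[1] = 1
  r_xh[-1] = x[1]*h[0] + x[2]*h[1] = 0
  r_xh[0] = x[0]*h[0] + x[1]*h[1] = 0
  r_xh[1] = x[0]*h[1] = 0
r_xh = [-3, 1, 0, 0, 0] (for k = -3, ..., 1)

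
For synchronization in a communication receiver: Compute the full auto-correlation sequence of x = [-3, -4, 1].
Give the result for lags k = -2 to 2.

r_xx[k] = sum_m x[m]*x[m+k], indexed from 0, for k = -2 to 2:
  r_xx[-2] = x[2]*x[0] = -3
  r_xx[-1] = x[1]*x[0] + x[2]*x[1] = 8
  r_xx[0] = x[0]*x[0] + x[1]*x[1] + x[2]*x[2] = 26
  r_xx[1] = x[0]*x[1] + x[1]*x[2] = 8
  r_xx[2] = x[0]*x[2] = -3
r_xx = [-3, 8, 26, 8, -3]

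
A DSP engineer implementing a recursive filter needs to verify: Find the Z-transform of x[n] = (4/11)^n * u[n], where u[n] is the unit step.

The Z-transform of a^n * u[n] is z/(z-a) for |z| > |a|.
Here a = 4/11, so X(z) = z/(z - (4/11)) = 11z/(11z - 4)
ROC: |z| > 4/11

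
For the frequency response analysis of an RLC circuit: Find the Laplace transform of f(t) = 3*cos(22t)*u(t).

Standard pair: cos(wt)*u(t) <-> s/(s^2+w^2)
With w = 22: L{3*cos(22t)*u(t)} = 3s/(s^2+484)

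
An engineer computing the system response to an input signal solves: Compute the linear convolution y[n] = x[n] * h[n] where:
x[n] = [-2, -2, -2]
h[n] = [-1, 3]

y[n] = sum_k x[k]*h[n-k]. Output length = len(x) + len(h) - 1 = 3 + 2 - 1 = 4.
y[0] = -2*-1 = 2
y[1] = -2*-1 + -2*3 = -4
y[2] = -2*-1 + -2*3 = -4
y[3] = -2*3 = -6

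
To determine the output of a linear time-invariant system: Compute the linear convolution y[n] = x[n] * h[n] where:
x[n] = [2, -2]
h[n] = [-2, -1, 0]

y[n] = sum_k x[k]*h[n-k]. Output length = len(x) + len(h) - 1 = 2 + 3 - 1 = 4.
y[0] = 2*-2 = -4
y[1] = -2*-2 + 2*-1 = 2
y[2] = -2*-1 + 2*0 = 2
y[3] = -2*0 = 0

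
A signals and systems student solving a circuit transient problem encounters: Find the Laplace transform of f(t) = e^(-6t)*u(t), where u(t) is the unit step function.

Standard Laplace transform pair:
e^(-at)*u(t) <-> 1/(s+a)
With a = 6: L{e^(-6t)*u(t)} = 1/(s+6), ROC: Re(s) > -6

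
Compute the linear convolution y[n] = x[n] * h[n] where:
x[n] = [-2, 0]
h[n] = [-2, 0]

y[n] = sum_k x[k]*h[n-k]. Output length = len(x) + len(h) - 1 = 2 + 2 - 1 = 3.
y[0] = -2*-2 = 4
y[1] = 0*-2 + -2*0 = 0
y[2] = 0*0 = 0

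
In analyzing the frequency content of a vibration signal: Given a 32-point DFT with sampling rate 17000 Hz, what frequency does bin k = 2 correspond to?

The frequency of DFT bin k is: f_k = k * f_s / N
f_2 = 2 * 17000 / 32 = 2125/2 Hz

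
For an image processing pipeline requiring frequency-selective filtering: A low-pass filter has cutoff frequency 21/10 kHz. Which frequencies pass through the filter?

A low-pass filter passes all frequencies below the cutoff frequency 21/10 kHz and attenuates higher frequencies.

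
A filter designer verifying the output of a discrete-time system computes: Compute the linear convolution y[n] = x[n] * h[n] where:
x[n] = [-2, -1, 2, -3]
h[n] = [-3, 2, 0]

y[n] = sum_k x[k]*h[n-k]. Output length = len(x) + len(h) - 1 = 4 + 3 - 1 = 6.
y[0] = -2*-3 = 6
y[1] = -1*-3 + -2*2 = -1
y[2] = 2*-3 + -1*2 + -2*0 = -8
y[3] = -3*-3 + 2*2 + -1*0 = 13
y[4] = -3*2 + 2*0 = -6
y[5] = -3*0 = 0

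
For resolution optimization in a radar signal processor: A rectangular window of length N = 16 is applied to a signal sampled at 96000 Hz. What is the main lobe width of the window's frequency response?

For a rectangular window of length N,
the main lobe width in frequency is 2*f_s/N.
= 2*96000/16 = 12000 Hz
This determines the minimum frequency separation for resolving two sinusoids.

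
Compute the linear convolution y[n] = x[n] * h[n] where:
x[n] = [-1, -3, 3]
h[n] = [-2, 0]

y[n] = sum_k x[k]*h[n-k]. Output length = len(x) + len(h) - 1 = 3 + 2 - 1 = 4.
y[0] = -1*-2 = 2
y[1] = -3*-2 + -1*0 = 6
y[2] = 3*-2 + -3*0 = -6
y[3] = 3*0 = 0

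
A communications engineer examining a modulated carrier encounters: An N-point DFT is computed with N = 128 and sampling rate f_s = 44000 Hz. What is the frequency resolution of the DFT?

DFT frequency resolution = f_s / N
= 44000 / 128 = 1375/4 Hz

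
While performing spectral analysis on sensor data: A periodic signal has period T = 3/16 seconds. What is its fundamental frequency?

The fundamental frequency is the reciprocal of the period.
f = 1/T = 1/(3/16) = 16/3 Hz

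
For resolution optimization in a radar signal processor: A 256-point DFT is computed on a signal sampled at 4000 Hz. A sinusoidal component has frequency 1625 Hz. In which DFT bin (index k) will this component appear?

DFT frequency resolution = f_s/N = 4000/256 = 125/8 Hz
Bin index k = f_signal / resolution = 1625 / 125/8 = 104
The signal frequency 1625 Hz falls in DFT bin k = 104.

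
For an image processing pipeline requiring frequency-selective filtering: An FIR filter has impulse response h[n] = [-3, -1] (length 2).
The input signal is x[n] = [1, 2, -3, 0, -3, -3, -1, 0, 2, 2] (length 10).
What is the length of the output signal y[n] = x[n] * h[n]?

For linear convolution, the output length is:
len(y) = len(x) + len(h) - 1 = 10 + 2 - 1 = 11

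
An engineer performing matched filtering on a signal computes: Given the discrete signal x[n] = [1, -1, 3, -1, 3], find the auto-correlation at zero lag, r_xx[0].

The auto-correlation at zero lag r_xx[0] equals the signal energy.
r_xx[0] = sum of x[n]^2 = 1^2 + (-1)^2 + 3^2 + (-1)^2 + 3^2
= 1 + 1 + 9 + 1 + 9 = 21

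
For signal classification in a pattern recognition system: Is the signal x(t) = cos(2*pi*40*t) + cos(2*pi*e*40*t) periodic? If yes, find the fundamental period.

f1 = 40 Hz, f2 = 40*e Hz
Ratio f2/f1 = e, which is irrational.
Since the frequency ratio is irrational, no common period exists.
The signal is not periodic.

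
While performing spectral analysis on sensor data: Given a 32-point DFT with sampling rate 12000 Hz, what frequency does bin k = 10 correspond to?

The frequency of DFT bin k is: f_k = k * f_s / N
f_10 = 10 * 12000 / 32 = 3750 Hz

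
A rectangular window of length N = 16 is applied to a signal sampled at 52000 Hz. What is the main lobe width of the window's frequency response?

For a rectangular window of length N,
the main lobe width in frequency is 2*f_s/N.
= 2*52000/16 = 6500 Hz
This determines the minimum frequency separation for resolving two sinusoids.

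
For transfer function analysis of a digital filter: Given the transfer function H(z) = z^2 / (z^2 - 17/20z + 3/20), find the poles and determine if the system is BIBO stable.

Poles are roots of the denominator: z^2 - 17/20z + 3/20 = 0.
Quadratic formula: z = [-(-17/20) +/- sqrt((-17/20)^2 - 4*(3/20))] / 2
Discriminant = 289/400 - 3/5 = 49/400; sqrt = 7/20.
z = (17/20 +/- 7/20) / 2 => z = 3/5 or z = 1/4.
|p1| = 3/5, |p2| = 1/4.
For BIBO stability, all poles must lie inside the unit circle (|p| < 1).
System is STABLE since both |p| < 1.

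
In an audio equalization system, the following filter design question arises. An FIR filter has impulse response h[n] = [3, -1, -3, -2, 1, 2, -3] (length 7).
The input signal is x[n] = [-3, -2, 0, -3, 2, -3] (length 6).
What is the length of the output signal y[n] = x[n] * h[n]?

For linear convolution, the output length is:
len(y) = len(x) + len(h) - 1 = 6 + 7 - 1 = 12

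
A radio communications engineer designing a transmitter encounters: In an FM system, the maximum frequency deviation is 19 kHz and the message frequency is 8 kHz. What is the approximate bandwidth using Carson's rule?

Carson's rule: BW = 2*(delta_f + f_m)
= 2*(19 + 8) kHz = 54 kHz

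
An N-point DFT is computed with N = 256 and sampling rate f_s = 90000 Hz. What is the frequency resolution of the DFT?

DFT frequency resolution = f_s / N
= 90000 / 256 = 5625/16 Hz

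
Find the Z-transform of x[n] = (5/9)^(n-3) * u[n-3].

Time-shifting property: if X(z) = Z{x[n]}, then Z{x[n-d]} = z^(-d) * X(z)
X(z) = z/(z - 5/9) for x[n] = (5/9)^n * u[n]
Z{x[n-3]} = z^(-3) * z/(z - 5/9) = z^(-2)/(z - 5/9)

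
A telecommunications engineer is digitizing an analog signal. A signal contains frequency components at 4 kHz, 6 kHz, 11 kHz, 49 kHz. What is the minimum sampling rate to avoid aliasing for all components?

The highest frequency component is f_max = 49 kHz.
Nyquist rate = 2 * f_max = 2 * 49 kHz = 98 kHz.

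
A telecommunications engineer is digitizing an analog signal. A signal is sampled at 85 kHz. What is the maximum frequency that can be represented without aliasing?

The maximum frequency that can be represented without aliasing
is the Nyquist frequency: f_max = f_s / 2 = 85 kHz / 2 = 85/2 kHz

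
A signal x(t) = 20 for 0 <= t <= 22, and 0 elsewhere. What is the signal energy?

Energy = integral of |x(t)|^2 dt over the signal duration
= 20^2 * 22 = 400 * 22 = 8800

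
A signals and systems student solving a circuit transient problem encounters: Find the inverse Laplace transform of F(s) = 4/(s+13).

Standard pair: k/(s+a) <-> k*e^(-at)*u(t)
With k=4, a=13: f(t) = 4*e^(-13t)*u(t)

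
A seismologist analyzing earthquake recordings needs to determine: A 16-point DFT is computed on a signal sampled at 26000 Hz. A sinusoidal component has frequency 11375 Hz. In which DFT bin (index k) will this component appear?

DFT frequency resolution = f_s/N = 26000/16 = 1625 Hz
Bin index k = f_signal / resolution = 11375 / 1625 = 7
The signal frequency 11375 Hz falls in DFT bin k = 7.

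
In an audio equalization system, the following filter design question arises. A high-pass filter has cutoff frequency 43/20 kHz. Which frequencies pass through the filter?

A high-pass filter passes all frequencies above the cutoff frequency 43/20 kHz and attenuates lower frequencies.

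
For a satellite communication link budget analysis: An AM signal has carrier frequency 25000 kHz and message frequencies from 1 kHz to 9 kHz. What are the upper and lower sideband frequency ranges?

Upper sideband (USB) = fc + [fm_low, fm_high] = 25000 + [1, 9] = [25001, 25009] kHz
Lower sideband (LSB) = fc - [fm_high, fm_low] = 25000 - [9, 1] = [24991, 24999] kHz
Total occupied spectrum: 24991 kHz to 25009 kHz (plus carrier at 25000 kHz)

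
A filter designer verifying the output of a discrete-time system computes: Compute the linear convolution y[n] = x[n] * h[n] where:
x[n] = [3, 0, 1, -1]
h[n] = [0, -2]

y[n] = sum_k x[k]*h[n-k]. Output length = len(x) + len(h) - 1 = 4 + 2 - 1 = 5.
y[0] = 3*0 = 0
y[1] = 0*0 + 3*-2 = -6
y[2] = 1*0 + 0*-2 = 0
y[3] = -1*0 + 1*-2 = -2
y[4] = -1*-2 = 2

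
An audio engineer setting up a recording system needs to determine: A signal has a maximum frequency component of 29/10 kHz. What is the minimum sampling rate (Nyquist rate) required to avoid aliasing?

By the Nyquist-Shannon sampling theorem,
the minimum sampling rate (Nyquist rate) must be at least 2 * f_max.
Nyquist rate = 2 * 29/10 kHz = 29/5 kHz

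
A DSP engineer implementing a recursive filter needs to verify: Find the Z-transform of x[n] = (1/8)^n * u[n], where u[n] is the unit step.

The Z-transform of a^n * u[n] is z/(z-a) for |z| > |a|.
Here a = 1/8, so X(z) = z/(z - (1/8)) = 8z/(8z - 1)
ROC: |z| > 1/8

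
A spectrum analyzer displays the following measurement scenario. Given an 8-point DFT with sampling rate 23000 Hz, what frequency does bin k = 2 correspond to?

The frequency of DFT bin k is: f_k = k * f_s / N
f_2 = 2 * 23000 / 8 = 5750 Hz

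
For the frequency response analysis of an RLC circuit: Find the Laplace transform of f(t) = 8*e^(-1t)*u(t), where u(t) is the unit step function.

Standard Laplace transform pair:
e^(-at)*u(t) <-> 1/(s+a)
With a = 1: L{8*e^(-1t)*u(t)} = 8/(s+1), ROC: Re(s) > -1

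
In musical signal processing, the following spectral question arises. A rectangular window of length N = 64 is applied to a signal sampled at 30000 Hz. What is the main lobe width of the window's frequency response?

For a rectangular window of length N,
the main lobe width in frequency is 2*f_s/N.
= 2*30000/64 = 1875/2 Hz
This determines the minimum frequency separation for resolving two sinusoids.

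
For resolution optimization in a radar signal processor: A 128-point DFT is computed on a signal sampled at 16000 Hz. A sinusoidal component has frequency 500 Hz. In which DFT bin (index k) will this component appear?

DFT frequency resolution = f_s/N = 16000/128 = 125 Hz
Bin index k = f_signal / resolution = 500 / 125 = 4
The signal frequency 500 Hz falls in DFT bin k = 4.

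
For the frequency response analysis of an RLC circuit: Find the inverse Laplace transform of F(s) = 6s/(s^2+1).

Standard pair: s/(s^2+w^2) <-> cos(wt)*u(t)
With k=6, w=1: f(t) = 6*cos(t)*u(t)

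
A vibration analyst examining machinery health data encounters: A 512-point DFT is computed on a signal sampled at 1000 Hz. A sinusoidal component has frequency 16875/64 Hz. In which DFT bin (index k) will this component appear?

DFT frequency resolution = f_s/N = 1000/512 = 125/64 Hz
Bin index k = f_signal / resolution = 16875/64 / 125/64 = 135
The signal frequency 16875/64 Hz falls in DFT bin k = 135.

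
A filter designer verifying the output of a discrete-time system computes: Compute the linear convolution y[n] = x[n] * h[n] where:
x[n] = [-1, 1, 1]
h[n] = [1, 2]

y[n] = sum_k x[k]*h[n-k]. Output length = len(x) + len(h) - 1 = 3 + 2 - 1 = 4.
y[0] = -1*1 = -1
y[1] = 1*1 + -1*2 = -1
y[2] = 1*1 + 1*2 = 3
y[3] = 1*2 = 2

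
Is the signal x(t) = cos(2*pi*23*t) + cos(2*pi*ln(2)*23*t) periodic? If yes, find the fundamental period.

f1 = 23 Hz, f2 = 23*ln(2) Hz
Ratio f2/f1 = ln(2), which is irrational.
Since the frequency ratio is irrational, no common period exists.
The signal is not periodic.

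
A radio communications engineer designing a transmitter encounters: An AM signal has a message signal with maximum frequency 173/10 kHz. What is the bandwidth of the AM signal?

In AM (double-sideband), the bandwidth is twice the message frequency.
BW = 2 * f_m = 2 * 173/10 kHz = 173/5 kHz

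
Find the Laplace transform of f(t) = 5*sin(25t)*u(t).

Standard pair: sin(wt)*u(t) <-> w/(s^2+w^2)
With w = 25: L{5*sin(25t)*u(t)} = 125/(s^2+625)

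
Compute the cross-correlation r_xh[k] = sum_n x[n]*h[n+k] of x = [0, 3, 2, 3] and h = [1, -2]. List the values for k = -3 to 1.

Both sequences indexed from 0 and zero outside their support.
Lags with overlap: k = -3 to 1.
  r_xh[-3] = x[3]*h[0] = 3
  r_xh[-2] = x[2]*h[0] + x[3]*h[1] = -4
  r_xh[-1] = x[1]*h[0] + x[2]*h[1] = -1
  r_xh[0] = x[0]*h[0] + x[1]*h[1] = -6
  r_xh[1] = x[0]*h[1] = 0
r_xh = [3, -4, -1, -6, 0] (for k = -3, ..., 1)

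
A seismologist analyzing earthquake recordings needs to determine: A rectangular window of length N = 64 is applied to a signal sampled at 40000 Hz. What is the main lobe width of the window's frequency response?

For a rectangular window of length N,
the main lobe width in frequency is 2*f_s/N.
= 2*40000/64 = 1250 Hz
This determines the minimum frequency separation for resolving two sinusoids.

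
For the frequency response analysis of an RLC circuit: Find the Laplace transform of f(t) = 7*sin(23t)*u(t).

Standard pair: sin(wt)*u(t) <-> w/(s^2+w^2)
With w = 23: L{7*sin(23t)*u(t)} = 161/(s^2+529)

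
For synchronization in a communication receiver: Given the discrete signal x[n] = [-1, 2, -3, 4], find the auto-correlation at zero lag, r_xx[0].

The auto-correlation at zero lag r_xx[0] equals the signal energy.
r_xx[0] = sum of x[n]^2 = (-1)^2 + 2^2 + (-3)^2 + 4^2
= 1 + 4 + 9 + 16 = 30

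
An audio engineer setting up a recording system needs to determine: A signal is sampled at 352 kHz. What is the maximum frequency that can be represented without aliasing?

The maximum frequency that can be represented without aliasing
is the Nyquist frequency: f_max = f_s / 2 = 352 kHz / 2 = 176 kHz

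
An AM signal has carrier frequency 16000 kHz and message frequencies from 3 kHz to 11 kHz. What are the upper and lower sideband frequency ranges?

Upper sideband (USB) = fc + [fm_low, fm_high] = 16000 + [3, 11] = [16003, 16011] kHz
Lower sideband (LSB) = fc - [fm_high, fm_low] = 16000 - [11, 3] = [15989, 15997] kHz
Total occupied spectrum: 15989 kHz to 16011 kHz (plus carrier at 16000 kHz)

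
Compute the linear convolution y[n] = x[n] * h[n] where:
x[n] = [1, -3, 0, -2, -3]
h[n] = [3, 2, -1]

y[n] = sum_k x[k]*h[n-k]. Output length = len(x) + len(h) - 1 = 5 + 3 - 1 = 7.
y[0] = 1*3 = 3
y[1] = -3*3 + 1*2 = -7
y[2] = 0*3 + -3*2 + 1*-1 = -7
y[3] = -2*3 + 0*2 + -3*-1 = -3
y[4] = -3*3 + -2*2 + 0*-1 = -13
y[5] = -3*2 + -2*-1 = -4
y[6] = -3*-1 = 3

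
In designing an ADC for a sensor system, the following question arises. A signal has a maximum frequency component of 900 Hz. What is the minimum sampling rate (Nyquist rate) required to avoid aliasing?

By the Nyquist-Shannon sampling theorem,
the minimum sampling rate (Nyquist rate) must be at least 2 * f_max.
Nyquist rate = 2 * 900 Hz = 1800 Hz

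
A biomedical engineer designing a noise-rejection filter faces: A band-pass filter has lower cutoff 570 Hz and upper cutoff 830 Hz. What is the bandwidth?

Bandwidth = f_high - f_low
= 830 Hz - 570 Hz = 260 Hz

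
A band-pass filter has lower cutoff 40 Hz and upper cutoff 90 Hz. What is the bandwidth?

Bandwidth = f_high - f_low
= 90 Hz - 40 Hz = 50 Hz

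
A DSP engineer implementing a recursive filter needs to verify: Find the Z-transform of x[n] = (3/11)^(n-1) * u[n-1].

Time-shifting property: if X(z) = Z{x[n]}, then Z{x[n-d]} = z^(-d) * X(z)
X(z) = z/(z - 3/11) for x[n] = (3/11)^n * u[n]
Z{x[n-1]} = z^(-1) * z/(z - 3/11) = 1/(z - 3/11)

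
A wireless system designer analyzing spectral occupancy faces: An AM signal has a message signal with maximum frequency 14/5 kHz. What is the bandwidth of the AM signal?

In AM (double-sideband), the bandwidth is twice the message frequency.
BW = 2 * f_m = 2 * 14/5 kHz = 28/5 kHz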